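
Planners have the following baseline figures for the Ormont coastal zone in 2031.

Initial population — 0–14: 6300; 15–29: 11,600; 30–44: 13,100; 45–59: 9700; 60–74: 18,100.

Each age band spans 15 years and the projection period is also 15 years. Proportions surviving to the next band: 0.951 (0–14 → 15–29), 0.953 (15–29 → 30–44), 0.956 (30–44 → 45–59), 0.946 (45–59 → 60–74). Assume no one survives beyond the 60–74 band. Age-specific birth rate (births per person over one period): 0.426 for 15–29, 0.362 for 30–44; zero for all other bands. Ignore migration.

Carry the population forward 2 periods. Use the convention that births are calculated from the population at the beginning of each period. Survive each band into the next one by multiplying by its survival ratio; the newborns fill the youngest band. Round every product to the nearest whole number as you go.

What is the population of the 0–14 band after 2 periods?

[period 1]
Births: 11600 * 0.426 = 4942, 13100 * 0.362 = 4742 ⇒ total 9684
15–29: 6300 * 0.951 = 5991
30–44: 11600 * 0.953 = 11055
45–59: 13100 * 0.956 = 12524
60–74: 9700 * 0.946 = 9176
Population now: 0–14=9684, 15–29=5991, 30–44=11055, 45–59=12524, 60–74=9176
[period 2]
Births: 5991 * 0.426 = 2552, 11055 * 0.362 = 4002 ⇒ total 6554
15–29: 9684 * 0.951 = 9209
30–44: 5991 * 0.953 = 5709
45–59: 11055 * 0.956 = 10569
60–74: 12524 * 0.946 = 11848
Population now: 0–14=6554, 15–29=9209, 30–44=5709, 45–59=10569, 60–74=11848

6554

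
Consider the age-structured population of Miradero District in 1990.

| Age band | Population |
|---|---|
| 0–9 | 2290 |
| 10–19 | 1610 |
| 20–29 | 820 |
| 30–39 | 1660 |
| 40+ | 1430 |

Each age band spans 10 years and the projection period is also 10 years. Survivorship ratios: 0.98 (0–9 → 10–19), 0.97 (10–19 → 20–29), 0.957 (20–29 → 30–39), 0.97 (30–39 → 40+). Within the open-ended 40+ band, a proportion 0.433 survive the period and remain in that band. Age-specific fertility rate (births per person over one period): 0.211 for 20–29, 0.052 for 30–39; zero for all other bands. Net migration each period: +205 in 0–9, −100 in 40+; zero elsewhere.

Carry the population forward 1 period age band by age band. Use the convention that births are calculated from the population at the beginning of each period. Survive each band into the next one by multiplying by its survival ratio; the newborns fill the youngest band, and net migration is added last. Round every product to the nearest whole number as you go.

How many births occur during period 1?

259

Period 1:
Births: 820 × 0.211 = 173  |  1660 × 0.052 = 86 — total 259
10–19: 2290 × 0.98 = 2244
20–29: 1610 × 0.97 = 1562
30–39: 820 × 0.957 = 785
40+: 1660 × 0.97 + 1430 × 0.433 = 1610 + 619 = 2229
Net migration: 0–9 + 205 → 464; 40+ − 100 → 2129
End of period: [464, 2244, 1562, 785, 2129]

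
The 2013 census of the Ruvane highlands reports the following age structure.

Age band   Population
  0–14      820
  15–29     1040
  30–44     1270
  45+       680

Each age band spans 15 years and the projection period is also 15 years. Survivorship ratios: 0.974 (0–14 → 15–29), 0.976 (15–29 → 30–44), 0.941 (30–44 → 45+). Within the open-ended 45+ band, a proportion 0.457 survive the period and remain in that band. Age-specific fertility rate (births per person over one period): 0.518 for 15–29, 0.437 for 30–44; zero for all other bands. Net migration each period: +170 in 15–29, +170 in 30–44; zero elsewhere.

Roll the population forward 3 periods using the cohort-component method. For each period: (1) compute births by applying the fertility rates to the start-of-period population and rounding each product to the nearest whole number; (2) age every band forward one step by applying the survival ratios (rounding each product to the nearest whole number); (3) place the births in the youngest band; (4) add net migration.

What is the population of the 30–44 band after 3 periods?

Call the groups 1 to 4, youngest first.
Period 1:
Births: 1040 * 0.518 = 539 ; 1270 * 0.437 = 555 → total 1094
Group 2: 820 * 0.974 = 799
Group 3: 1040 * 0.976 = 1015
Group 4: 1270 * 0.941 + 680 * 0.457 = 1195 + 311 = 1506
Net migration: Group 2 + 170 → 969; Group 3 + 170 → 1185
Population now: 0–14=1094, 15–29=969, 30–44=1185, 45+=1506
Period 2:
Births: 969 * 0.518 = 502 ; 1185 * 0.437 = 518 → total 1020
Group 2: 1094 * 0.974 = 1066
Group 3: 969 * 0.976 = 946
Group 4: 1185 * 0.941 + 1506 * 0.457 = 1115 + 688 = 1803
Net migration: Group 2 + 170 → 1236; Group 3 + 170 → 1116
Population now: 0–14=1020, 15–29=1236, 30–44=1116, 45+=1803
Period 3:
Births: 1236 * 0.518 = 640 ; 1116 * 0.437 = 488 → total 1128
Group 2: 1020 * 0.974 = 993
Group 3: 1236 * 0.976 = 1206
Group 4: 1116 * 0.941 + 1803 * 0.457 = 1050 + 824 = 1874
Net migration: Group 2 + 170 → 1163; Group 3 + 170 → 1376
Population now: 0–14=1128, 15–29=1163, 30–44=1376, 45+=1874

1376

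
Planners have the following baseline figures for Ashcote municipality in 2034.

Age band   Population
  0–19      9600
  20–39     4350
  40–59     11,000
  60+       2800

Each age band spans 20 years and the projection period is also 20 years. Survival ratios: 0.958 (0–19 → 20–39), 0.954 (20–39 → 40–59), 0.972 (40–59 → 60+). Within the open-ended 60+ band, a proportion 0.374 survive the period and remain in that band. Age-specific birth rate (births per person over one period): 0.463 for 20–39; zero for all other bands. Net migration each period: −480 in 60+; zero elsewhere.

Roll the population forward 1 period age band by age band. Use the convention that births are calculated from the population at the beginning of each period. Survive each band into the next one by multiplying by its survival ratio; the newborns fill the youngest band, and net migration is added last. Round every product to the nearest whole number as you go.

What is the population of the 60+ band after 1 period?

11259

Period 1:
Births: 4350 × 0.463 = 2014
20–39: 9600 × 0.958 = 9197
40–59: 4350 × 0.954 = 4150
60+: 11000 × 0.972 + 2800 × 0.374 = 10692 + 1047 = 11739
Net migration: 60+ − 480 → 11259
→ [2014, 9197, 4150, 11259]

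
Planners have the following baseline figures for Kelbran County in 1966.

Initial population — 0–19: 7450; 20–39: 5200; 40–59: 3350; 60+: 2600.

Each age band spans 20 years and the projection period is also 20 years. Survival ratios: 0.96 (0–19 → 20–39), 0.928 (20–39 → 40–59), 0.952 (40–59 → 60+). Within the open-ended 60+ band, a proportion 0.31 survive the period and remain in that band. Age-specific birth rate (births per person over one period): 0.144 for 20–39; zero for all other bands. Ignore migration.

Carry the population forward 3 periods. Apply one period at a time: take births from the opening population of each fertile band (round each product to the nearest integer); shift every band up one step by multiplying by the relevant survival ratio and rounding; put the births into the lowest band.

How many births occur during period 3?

104

[period 1]
Births: 5200 × 0.144 = 749
20–39: 7450 × 0.96 = 7152
40–59: 5200 × 0.928 = 4826
60+: 3350 × 0.952 + 2600 × 0.31 = 3189 + 806 = 3995
Giving 749 / 7152 / 4826 / 3995.
[period 2]
Births: 7152 × 0.144 = 1030
20–39: 749 × 0.96 = 719
40–59: 7152 × 0.928 = 6637
60+: 4826 × 0.952 + 3995 × 0.31 = 4594 + 1238 = 5832
Giving 1030 / 719 / 6637 / 5832.
[period 3]
Births: 719 × 0.144 = 104
20–39: 1030 × 0.96 = 989
40–59: 719 × 0.928 = 667
60+: 6637 × 0.952 + 5832 × 0.31 = 6318 + 1808 = 8126
Giving 104 / 989 / 667 / 8126.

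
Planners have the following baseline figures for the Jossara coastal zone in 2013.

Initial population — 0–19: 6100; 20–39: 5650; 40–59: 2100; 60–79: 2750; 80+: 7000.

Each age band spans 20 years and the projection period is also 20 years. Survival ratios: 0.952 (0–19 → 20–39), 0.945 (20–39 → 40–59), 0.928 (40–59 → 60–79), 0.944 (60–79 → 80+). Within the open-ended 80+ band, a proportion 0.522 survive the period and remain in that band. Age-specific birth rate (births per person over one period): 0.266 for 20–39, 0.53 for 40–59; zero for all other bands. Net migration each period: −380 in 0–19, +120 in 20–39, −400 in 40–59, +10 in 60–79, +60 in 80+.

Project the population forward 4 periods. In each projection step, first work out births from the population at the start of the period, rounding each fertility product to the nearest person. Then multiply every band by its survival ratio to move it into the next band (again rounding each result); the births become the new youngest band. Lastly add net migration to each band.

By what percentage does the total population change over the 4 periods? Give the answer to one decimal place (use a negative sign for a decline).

-25.5

[period 1]
Births: 5650 × 0.266 = 1503, 2100 × 0.53 = 1113 → total 2616
20–39: 6100 × 0.952 = 5807
40–59: 5650 × 0.945 = 5339
60–79: 2100 × 0.928 = 1949
80+: 2750 × 0.944 + 7000 × 0.522 = 2596 + 3654 = 6250
Net migration: 0–19 − 380 → 2236; 20–39 + 120 → 5927; 40–59 − 400 → 4939; 60–79 + 10 → 1959; 80+ + 60 → 6310
→ [2236, 5927, 4939, 1959, 6310]
[period 2]
Births: 5927 × 0.266 = 1577, 4939 × 0.53 = 2618 → total 4195
20–39: 2236 × 0.952 = 2129
40–59: 5927 × 0.945 = 5601
60–79: 4939 × 0.928 = 4583
80+: 1959 × 0.944 + 6310 × 0.522 = 1849 + 3294 = 5143
Net migration: 0–19 − 380 → 3815; 20–39 + 120 → 2249; 40–59 − 400 → 5201; 60–79 + 10 → 4593; 80+ + 60 → 5203
→ [3815, 2249, 5201, 4593, 5203]
[period 3]
Births: 2249 × 0.266 = 598, 5201 × 0.53 = 2757 → total 3355
20–39: 3815 × 0.952 = 3632
40–59: 2249 × 0.945 = 2125
60–79: 5201 × 0.928 = 4827
80+: 4593 × 0.944 + 5203 × 0.522 = 4336 + 2716 = 7052
Net migration: 0–19 − 380 → 2975; 20–39 + 120 → 3752; 40–59 − 400 → 1725; 60–79 + 10 → 4837; 80+ + 60 → 7112
→ [2975, 3752, 1725, 4837, 7112]
[period 4]
Births: 3752 × 0.266 = 998, 1725 × 0.53 = 914 → total 1912
20–39: 2975 × 0.952 = 2832
40–59: 3752 × 0.945 = 3546
60–79: 1725 × 0.928 = 1601
80+: 4837 × 0.944 + 7112 × 0.522 = 4566 + 3712 = 8278
Net migration: 0–19 − 380 → 1532; 20–39 + 120 → 2952; 40–59 − 400 → 3146; 60–79 + 10 → 1611; 80+ + 60 → 8338
→ [1532, 2952, 3146, 1611, 8338]
Total: 23600 → 17579; change = -6021; percentage change = -25.5%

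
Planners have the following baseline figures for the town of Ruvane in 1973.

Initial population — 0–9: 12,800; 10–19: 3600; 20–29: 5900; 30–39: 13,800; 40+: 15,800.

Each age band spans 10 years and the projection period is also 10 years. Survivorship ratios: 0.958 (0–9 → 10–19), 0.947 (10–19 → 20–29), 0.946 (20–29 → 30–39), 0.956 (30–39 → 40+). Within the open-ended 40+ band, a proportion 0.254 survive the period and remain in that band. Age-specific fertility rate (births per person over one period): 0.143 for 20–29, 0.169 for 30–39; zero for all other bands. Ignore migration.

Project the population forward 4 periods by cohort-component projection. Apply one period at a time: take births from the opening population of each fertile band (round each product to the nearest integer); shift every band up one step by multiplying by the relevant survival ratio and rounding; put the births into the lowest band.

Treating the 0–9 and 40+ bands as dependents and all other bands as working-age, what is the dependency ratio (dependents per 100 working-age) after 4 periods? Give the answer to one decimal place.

Call the groups 1 to 5, youngest first.
[period 1]
Births: 5900 × 0.143 = 844, 13800 × 0.169 = 2332 → total 3176
Group 2: 12800 × 0.958 = 12262
Group 3: 3600 × 0.947 = 3409
Group 4: 5900 × 0.946 = 5581
Group 5: 13800 × 0.956 + 15800 × 0.254 = 13193 + 4013 = 17206
→ [3176, 12262, 3409, 5581, 17206]
[period 2]
Births: 3409 × 0.143 = 487, 5581 × 0.169 = 943 → total 1430
Group 2: 3176 × 0.958 = 3043
Group 3: 12262 × 0.947 = 11612
Group 4: 3409 × 0.946 = 3225
Group 5: 5581 × 0.956 + 17206 × 0.254 = 5335 + 4370 = 9705
→ [1430, 3043, 11612, 3225, 9705]
[period 3]
Births: 11612 × 0.143 = 1661, 3225 × 0.169 = 545 → total 2206
Group 2: 1430 × 0.958 = 1370
Group 3: 3043 × 0.947 = 2882
Group 4: 11612 × 0.946 = 10985
Group 5: 3225 × 0.956 + 9705 × 0.254 = 3083 + 2465 = 5548
→ [2206, 1370, 2882, 10985, 5548]
[period 4]
Births: 2882 × 0.143 = 412, 10985 × 0.169 = 1856 → total 2268
Group 2: 2206 × 0.958 = 2113
Group 3: 1370 × 0.947 = 1297
Group 4: 2882 × 0.946 = 2726
Group 5: 10985 × 0.956 + 5548 × 0.254 = 10502 + 1409 = 11911
→ [2268, 2113, 1297, 2726, 11911]
Dependents (band 0–9 + band 40+) = 2268 + 11911 = 14179; working-age = 6136; ratio = 14179/6136 × 100 = 231.1

231.1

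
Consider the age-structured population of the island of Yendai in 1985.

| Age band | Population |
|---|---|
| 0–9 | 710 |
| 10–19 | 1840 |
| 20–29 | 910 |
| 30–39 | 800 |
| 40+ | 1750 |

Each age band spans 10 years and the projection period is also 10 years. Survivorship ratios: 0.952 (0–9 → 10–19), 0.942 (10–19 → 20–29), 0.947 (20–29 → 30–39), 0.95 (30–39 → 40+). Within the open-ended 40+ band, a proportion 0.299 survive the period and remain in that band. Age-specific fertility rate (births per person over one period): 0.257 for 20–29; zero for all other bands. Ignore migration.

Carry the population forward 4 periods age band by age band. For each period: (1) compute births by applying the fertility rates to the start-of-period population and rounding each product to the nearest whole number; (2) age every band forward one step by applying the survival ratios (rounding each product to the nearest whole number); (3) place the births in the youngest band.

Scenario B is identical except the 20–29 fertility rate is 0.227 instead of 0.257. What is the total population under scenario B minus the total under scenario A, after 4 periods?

Numbering the groups 1..5 from youngest to oldest:
[period 1]
Births: 910 * 0.257 = 234
Group 2: 710 * 0.952 = 676
Group 3: 1840 * 0.942 = 1733
Group 4: 910 * 0.947 = 862
Group 5: 800 * 0.95 + 1750 * 0.299 = 760 + 523 = 1283
Giving 234 / 676 / 1733 / 862 / 1283.
[period 2]
Births: 1733 * 0.257 = 445
Group 2: 234 * 0.952 = 223
Group 3: 676 * 0.942 = 637
Group 4: 1733 * 0.947 = 1641
Group 5: 862 * 0.95 + 1283 * 0.299 = 819 + 384 = 1203
Giving 445 / 223 / 637 / 1641 / 1203.
[period 3]
Births: 637 * 0.257 = 164
Group 2: 445 * 0.952 = 424
Group 3: 223 * 0.942 = 210
Group 4: 637 * 0.947 = 603
Group 5: 1641 * 0.95 + 1203 * 0.299 = 1559 + 360 = 1919
Giving 164 / 424 / 210 / 603 / 1919.
[period 4]
Births: 210 * 0.257 = 54
Group 2: 164 * 0.952 = 156
Group 3: 424 * 0.942 = 399
Group 4: 210 * 0.947 = 199
Group 5: 603 * 0.95 + 1919 * 0.299 = 573 + 574 = 1147
Giving 54 / 156 / 399 / 199 / 1147.
Scenario A total after 4 periods: 1955
Scenario B projection —
[period 1]
Births: 910 * 0.227 = 207
Group 2: 710 * 0.952 = 676
Group 3: 1840 * 0.942 = 1733
Group 4: 910 * 0.947 = 862
Group 5: 800 * 0.95 + 1750 * 0.299 = 760 + 523 = 1283
Giving 207 / 676 / 1733 / 862 / 1283.
[period 2]
Births: 1733 * 0.227 = 393
Group 2: 207 * 0.952 = 197
Group 3: 676 * 0.942 = 637
Group 4: 1733 * 0.947 = 1641
Group 5: 862 * 0.95 + 1283 * 0.299 = 819 + 384 = 1203
Giving 393 / 197 / 637 / 1641 / 1203.
[period 3]
Births: 637 * 0.227 = 145
Group 2: 393 * 0.952 = 374
Group 3: 197 * 0.942 = 186
Group 4: 637 * 0.947 = 603
Group 5: 1641 * 0.95 + 1203 * 0.299 = 1559 + 360 = 1919
Giving 145 / 374 / 186 / 603 / 1919.
[period 4]
Births: 186 * 0.227 = 42
Group 2: 145 * 0.952 = 138
Group 3: 374 * 0.942 = 352
Group 4: 186 * 0.947 = 176
Group 5: 603 * 0.95 + 1919 * 0.299 = 573 + 574 = 1147
Giving 42 / 138 / 352 / 176 / 1147.
Scenario B total after 4 periods: 1855
Difference B − A = 1855 − 1955 = -100

-100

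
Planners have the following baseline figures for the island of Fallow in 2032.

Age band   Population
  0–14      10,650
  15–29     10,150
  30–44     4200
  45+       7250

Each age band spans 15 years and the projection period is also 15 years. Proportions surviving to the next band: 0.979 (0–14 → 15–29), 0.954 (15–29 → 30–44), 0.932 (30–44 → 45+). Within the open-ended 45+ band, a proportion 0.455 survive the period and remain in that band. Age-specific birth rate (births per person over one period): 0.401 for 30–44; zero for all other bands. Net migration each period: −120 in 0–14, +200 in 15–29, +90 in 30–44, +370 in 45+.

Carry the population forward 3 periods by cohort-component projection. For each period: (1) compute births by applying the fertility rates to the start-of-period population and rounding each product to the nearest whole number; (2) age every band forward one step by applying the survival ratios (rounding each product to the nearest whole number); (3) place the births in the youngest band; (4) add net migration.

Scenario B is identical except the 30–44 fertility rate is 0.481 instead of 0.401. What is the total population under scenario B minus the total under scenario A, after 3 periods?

1898

Let group 1 be 0–14 through group 4 = 45+.
Period 1.
Births: 4200 * 0.401 = 1684
Group 2: 10650 * 0.979 = 10426
Group 3: 10150 * 0.954 = 9683
Group 4: 4200 * 0.932 + 7250 * 0.455 = 3914 + 3299 = 7213
Net migration: Group 1 − 120 → 1564; Group 2 + 200 → 10626; Group 3 + 90 → 9773; Group 4 + 370 → 7583
End of period: [1564, 10626, 9773, 7583]
Period 2.
Births: 9773 * 0.401 = 3919
Group 2: 1564 * 0.979 = 1531
Group 3: 10626 * 0.954 = 10137
Group 4: 9773 * 0.932 + 7583 * 0.455 = 9108 + 3450 = 12558
Net migration: Group 1 − 120 → 3799; Group 2 + 200 → 1731; Group 3 + 90 → 10227; Group 4 + 370 → 12928
End of period: [3799, 1731, 10227, 12928]
Period 3.
Births: 10227 * 0.401 = 4101
Group 2: 3799 * 0.979 = 3719
Group 3: 1731 * 0.954 = 1651
Group 4: 10227 * 0.932 + 12928 * 0.455 = 9532 + 5882 = 15414
Net migration: Group 1 − 120 → 3981; Group 2 + 200 → 3919; Group 3 + 90 → 1741; Group 4 + 370 → 15784
End of period: [3981, 3919, 1741, 15784]
Scenario A total after 3 periods: 25425
Scenario B projection —
Period 1.
Births: 4200 * 0.481 = 2020
Group 2: 10650 * 0.979 = 10426
Group 3: 10150 * 0.954 = 9683
Group 4: 4200 * 0.932 + 7250 * 0.455 = 3914 + 3299 = 7213
Net migration: Group 1 − 120 → 1900; Group 2 + 200 → 10626; Group 3 + 90 → 9773; Group 4 + 370 → 7583
End of period: [1900, 10626, 9773, 7583]
Period 2.
Births: 9773 * 0.481 = 4701
Group 2: 1900 * 0.979 = 1860
Group 3: 10626 * 0.954 = 10137
Group 4: 9773 * 0.932 + 7583 * 0.455 = 9108 + 3450 = 12558
Net migration: Group 1 − 120 → 4581; Group 2 + 200 → 2060; Group 3 + 90 → 10227; Group 4 + 370 → 12928
End of period: [4581, 2060, 10227, 12928]
Period 3.
Births: 10227 * 0.481 = 4919
Group 2: 4581 * 0.979 = 4485
Group 3: 2060 * 0.954 = 1965
Group 4: 10227 * 0.932 + 12928 * 0.455 = 9532 + 5882 = 15414
Net migration: Group 1 − 120 → 4799; Group 2 + 200 → 4685; Group 3 + 90 → 2055; Group 4 + 370 → 15784
End of period: [4799, 4685, 2055, 15784]
Scenario B total after 3 periods: 27323
Difference B − A = 27323 − 25425 = 1898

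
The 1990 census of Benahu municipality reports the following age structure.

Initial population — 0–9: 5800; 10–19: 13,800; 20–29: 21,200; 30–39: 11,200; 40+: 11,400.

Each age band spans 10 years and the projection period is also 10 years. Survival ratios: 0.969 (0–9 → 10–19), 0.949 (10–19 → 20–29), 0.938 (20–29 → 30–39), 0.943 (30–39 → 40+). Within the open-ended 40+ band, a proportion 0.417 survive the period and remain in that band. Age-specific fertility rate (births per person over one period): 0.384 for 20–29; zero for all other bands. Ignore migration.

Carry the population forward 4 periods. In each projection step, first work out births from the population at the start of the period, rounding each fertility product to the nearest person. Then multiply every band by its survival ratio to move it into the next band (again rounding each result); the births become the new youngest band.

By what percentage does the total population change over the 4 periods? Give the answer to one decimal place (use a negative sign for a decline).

After projecting period 1:
Births: 21200 × 0.384 = 8141
10–19: 5800 × 0.969 = 5620
20–29: 13800 × 0.949 = 13096
30–39: 21200 × 0.938 = 19886
40+: 11200 × 0.943 + 11400 × 0.417 = 10562 + 4754 = 15316
→ [8141, 5620, 13096, 19886, 15316]
After projecting period 2:
Births: 13096 × 0.384 = 5029
10–19: 8141 × 0.969 = 7889
20–29: 5620 × 0.949 = 5333
30–39: 13096 × 0.938 = 12284
40+: 19886 × 0.943 + 15316 × 0.417 = 18752 + 6387 = 25139
→ [5029, 7889, 5333, 12284, 25139]
After projecting period 3:
Births: 5333 × 0.384 = 2048
10–19: 5029 × 0.969 = 4873
20–29: 7889 × 0.949 = 7487
30–39: 5333 × 0.938 = 5002
40+: 12284 × 0.943 + 25139 × 0.417 = 11584 + 10483 = 22067
→ [2048, 4873, 7487, 5002, 22067]
After projecting period 4:
Births: 7487 × 0.384 = 2875
10–19: 2048 × 0.969 = 1985
20–29: 4873 × 0.949 = 4624
30–39: 7487 × 0.938 = 7023
40+: 5002 × 0.943 + 22067 × 0.417 = 4717 + 9202 = 13919
→ [2875, 1985, 4624, 7023, 13919]
Total: 63400 → 30426; change = -32974; percentage change = -52.0%

-52.0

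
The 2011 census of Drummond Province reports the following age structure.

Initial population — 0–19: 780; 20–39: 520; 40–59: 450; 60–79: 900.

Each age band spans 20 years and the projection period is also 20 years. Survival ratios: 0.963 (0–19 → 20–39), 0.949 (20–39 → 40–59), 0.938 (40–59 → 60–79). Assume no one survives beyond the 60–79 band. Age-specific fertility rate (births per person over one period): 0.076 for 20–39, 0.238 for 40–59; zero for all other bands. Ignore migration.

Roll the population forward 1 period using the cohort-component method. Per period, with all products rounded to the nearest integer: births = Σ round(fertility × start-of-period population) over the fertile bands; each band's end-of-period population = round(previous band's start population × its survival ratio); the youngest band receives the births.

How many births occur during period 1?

147

[period 1]
Births: 520 * 0.076 = 40, 450 * 0.238 = 107 → 147
20–39: 780 * 0.963 = 751
40–59: 520 * 0.949 = 493
60–79: 450 * 0.938 = 422
→ [147, 751, 493, 422]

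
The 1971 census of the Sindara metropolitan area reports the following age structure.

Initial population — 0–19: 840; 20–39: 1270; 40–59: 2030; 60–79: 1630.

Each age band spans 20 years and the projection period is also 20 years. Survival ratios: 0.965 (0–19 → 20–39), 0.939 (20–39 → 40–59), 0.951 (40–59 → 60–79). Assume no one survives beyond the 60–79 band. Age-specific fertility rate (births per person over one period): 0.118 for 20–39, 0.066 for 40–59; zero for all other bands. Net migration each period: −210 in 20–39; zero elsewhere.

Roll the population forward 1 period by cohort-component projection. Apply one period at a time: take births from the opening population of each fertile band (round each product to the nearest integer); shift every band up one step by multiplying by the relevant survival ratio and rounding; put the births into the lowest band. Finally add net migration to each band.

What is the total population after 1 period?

Period 1:
Births: 1270 × 0.118 = 150  |  2030 × 0.066 = 134 → total 284
20–39: 840 × 0.965 = 811
40–59: 1270 × 0.939 = 1193
60–79: 2030 × 0.951 = 1931
Net migration: 20–39 − 210 → 601
End of period: [284, 601, 1193, 1931]
Total after period 1: 284 + 601 + 1193 + 1931 = 4009

4009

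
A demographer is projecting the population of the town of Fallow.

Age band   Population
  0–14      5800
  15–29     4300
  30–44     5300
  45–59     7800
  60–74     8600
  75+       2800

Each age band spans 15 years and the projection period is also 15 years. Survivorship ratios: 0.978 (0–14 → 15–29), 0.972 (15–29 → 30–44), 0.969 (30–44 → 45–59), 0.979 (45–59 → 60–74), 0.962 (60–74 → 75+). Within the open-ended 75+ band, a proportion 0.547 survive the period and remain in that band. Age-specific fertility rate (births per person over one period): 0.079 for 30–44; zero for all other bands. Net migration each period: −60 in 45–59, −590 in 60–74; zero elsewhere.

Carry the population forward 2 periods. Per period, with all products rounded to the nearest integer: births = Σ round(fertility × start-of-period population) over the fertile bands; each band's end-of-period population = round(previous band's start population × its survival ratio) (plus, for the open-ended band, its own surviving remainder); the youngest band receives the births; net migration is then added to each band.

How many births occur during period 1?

419

Period 1:
Births: 5300 × 0.079 = 419
15–29: 5800 × 0.978 = 5672
30–44: 4300 × 0.972 = 4180
45–59: 5300 × 0.969 = 5136
60–74: 7800 × 0.979 = 7636
75+: 8600 × 0.962 + 2800 × 0.547 = 8273 + 1532 = 9805
Net migration: 45–59 − 60 → 5076; 60–74 − 590 → 7046
Giving 419 / 5672 / 4180 / 5076 / 7046 / 9805.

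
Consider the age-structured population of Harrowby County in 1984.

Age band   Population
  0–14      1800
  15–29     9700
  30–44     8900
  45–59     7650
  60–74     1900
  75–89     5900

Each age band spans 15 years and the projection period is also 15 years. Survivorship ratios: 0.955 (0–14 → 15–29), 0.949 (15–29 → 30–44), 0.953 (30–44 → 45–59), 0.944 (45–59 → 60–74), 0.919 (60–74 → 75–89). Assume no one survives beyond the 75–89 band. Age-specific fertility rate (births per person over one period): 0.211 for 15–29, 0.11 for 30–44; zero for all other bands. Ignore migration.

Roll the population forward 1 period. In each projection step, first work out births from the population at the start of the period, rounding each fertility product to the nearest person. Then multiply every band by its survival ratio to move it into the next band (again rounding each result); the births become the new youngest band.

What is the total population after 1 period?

Let group 1 be 0–14 through group 6 = 75–89.
— Period 1 —
Births: 9700 * 0.211 = 2047, 8900 * 0.11 = 979 → total 3026
Group 2: 1800 * 0.955 = 1719
Group 3: 9700 * 0.949 = 9205
Group 4: 8900 * 0.953 = 8482
Group 5: 7650 * 0.944 = 7222
Group 6: 1900 * 0.919 = 1746
Population now: 0–14=3026, 15–29=1719, 30–44=9205, 45–59=8482, 60–74=7222, 75–89=1746
Total after period 1: 3026 + 1719 + 9205 + 8482 + 7222 + 1746 = 31400

31400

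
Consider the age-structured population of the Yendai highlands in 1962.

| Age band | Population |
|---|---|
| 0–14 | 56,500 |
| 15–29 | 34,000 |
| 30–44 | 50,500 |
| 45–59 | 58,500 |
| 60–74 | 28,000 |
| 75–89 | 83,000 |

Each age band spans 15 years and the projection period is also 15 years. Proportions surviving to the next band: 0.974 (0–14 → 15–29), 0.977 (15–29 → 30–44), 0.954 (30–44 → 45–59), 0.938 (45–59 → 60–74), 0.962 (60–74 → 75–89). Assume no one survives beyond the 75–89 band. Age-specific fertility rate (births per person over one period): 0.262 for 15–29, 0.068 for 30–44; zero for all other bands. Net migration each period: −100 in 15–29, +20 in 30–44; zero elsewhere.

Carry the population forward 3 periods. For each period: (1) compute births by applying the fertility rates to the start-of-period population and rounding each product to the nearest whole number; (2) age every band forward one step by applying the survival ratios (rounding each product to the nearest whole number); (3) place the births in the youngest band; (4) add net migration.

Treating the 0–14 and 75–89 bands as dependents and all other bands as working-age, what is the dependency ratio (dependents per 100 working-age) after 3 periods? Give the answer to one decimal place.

Let group 1 be 0–14 through group 6 = 75–89.
After projecting period 1:
Births: 34000 × 0.262 = 8908 ; 50500 × 0.068 = 3434 ⇒ total 12342
Group 2: 56500 × 0.974 = 55031
Group 3: 34000 × 0.977 = 33218
Group 4: 50500 × 0.954 = 48177
Group 5: 58500 × 0.938 = 54873
Group 6: 28000 × 0.962 = 26936
Net migration: Group 2 − 100 → 54931; Group 3 + 20 → 33238
Giving 12342 / 54931 / 33238 / 48177 / 54873 / 26936.
After projecting period 2:
Births: 54931 × 0.262 = 14392 ; 33238 × 0.068 = 2260 ⇒ total 16652
Group 2: 12342 × 0.974 = 12021
Group 3: 54931 × 0.977 = 53668
Group 4: 33238 × 0.954 = 31709
Group 5: 48177 × 0.938 = 45190
Group 6: 54873 × 0.962 = 52788
Net migration: Group 2 − 100 → 11921; Group 3 + 20 → 53688
Giving 16652 / 11921 / 53688 / 31709 / 45190 / 52788.
After projecting period 3:
Births: 11921 × 0.262 = 3123 ; 53688 × 0.068 = 3651 ⇒ total 6774
Group 2: 16652 × 0.974 = 16219
Group 3: 11921 × 0.977 = 11647
Group 4: 53688 × 0.954 = 51218
Group 5: 31709 × 0.938 = 29743
Group 6: 45190 × 0.962 = 43473
Net migration: Group 2 − 100 → 16119; Group 3 + 20 → 11667
Giving 6774 / 16119 / 11667 / 51218 / 29743 / 43473.
Dependents (band 0–14 + band 75–89) = 6774 + 43473 = 50247; working-age = 108747; ratio = 50247/108747 × 100 = 46.2

46.2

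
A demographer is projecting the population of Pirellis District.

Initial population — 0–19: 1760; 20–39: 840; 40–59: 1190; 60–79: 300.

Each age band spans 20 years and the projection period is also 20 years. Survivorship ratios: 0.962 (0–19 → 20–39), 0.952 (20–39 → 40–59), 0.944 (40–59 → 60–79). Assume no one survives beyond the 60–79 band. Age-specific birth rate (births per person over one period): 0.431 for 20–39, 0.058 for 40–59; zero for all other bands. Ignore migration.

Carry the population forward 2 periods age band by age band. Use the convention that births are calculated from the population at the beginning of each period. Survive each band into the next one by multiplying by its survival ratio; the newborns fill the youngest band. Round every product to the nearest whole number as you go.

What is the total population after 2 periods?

(Bands numbered youngest = 1 to oldest = 4.)
Period 1:
Births: 840 × 0.431 = 362  |  1190 × 0.058 = 69 → total 431
Band 2: 1760 × 0.962 = 1693
Band 3: 840 × 0.952 = 800
Band 4: 1190 × 0.944 = 1123
Population now: 0–19=431, 20–39=1693, 40–59=800, 60–79=1123
Period 2:
Births: 1693 × 0.431 = 730  |  800 × 0.058 = 46 → total 776
Band 2: 431 × 0.962 = 415
Band 3: 1693 × 0.952 = 1612
Band 4: 800 × 0.944 = 755
Population now: 0–19=776, 20–39=415, 40–59=1612, 60–79=755
Total after period 2: 776 + 415 + 1612 + 755 = 3558

3558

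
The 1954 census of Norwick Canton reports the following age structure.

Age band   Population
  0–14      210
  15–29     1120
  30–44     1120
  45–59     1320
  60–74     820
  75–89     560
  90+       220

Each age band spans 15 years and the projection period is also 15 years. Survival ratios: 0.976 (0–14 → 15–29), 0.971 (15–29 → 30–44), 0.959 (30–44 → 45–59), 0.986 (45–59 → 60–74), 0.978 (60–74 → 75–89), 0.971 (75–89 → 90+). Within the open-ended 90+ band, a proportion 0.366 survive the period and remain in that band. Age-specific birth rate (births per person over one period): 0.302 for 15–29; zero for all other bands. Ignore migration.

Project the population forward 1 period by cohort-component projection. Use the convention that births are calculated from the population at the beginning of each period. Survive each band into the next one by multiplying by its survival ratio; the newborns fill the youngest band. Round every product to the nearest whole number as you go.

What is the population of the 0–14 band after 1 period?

338

After projecting period 1:
Births: 1120 * 0.302 = 338
15–29: 210 * 0.976 = 205
30–44: 1120 * 0.971 = 1088
45–59: 1120 * 0.959 = 1074
60–74: 1320 * 0.986 = 1302
75–89: 820 * 0.978 = 802
90+: 560 * 0.971 + 220 * 0.366 = 544 + 81 = 625
→ [338, 205, 1088, 1074, 1302, 802, 625]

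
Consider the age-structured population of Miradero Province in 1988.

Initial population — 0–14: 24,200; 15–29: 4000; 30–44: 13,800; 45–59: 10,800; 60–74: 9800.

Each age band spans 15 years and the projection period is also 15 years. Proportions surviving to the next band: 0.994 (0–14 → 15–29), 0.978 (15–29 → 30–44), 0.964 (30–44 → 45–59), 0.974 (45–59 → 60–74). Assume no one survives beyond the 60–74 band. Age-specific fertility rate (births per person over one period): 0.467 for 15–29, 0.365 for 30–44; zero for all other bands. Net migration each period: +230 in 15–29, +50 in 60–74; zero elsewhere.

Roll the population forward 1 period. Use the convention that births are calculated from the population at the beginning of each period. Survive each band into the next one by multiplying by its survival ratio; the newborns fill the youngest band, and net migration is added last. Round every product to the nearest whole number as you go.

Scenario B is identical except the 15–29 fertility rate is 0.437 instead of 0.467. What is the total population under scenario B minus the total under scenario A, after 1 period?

-120

Numbering the bands 1..5 from youngest to oldest:
Period 1:
Births: 4000 × 0.467 = 1868, 13800 × 0.365 = 5037 → 6905
Band 2: 24200 × 0.994 = 24055
Band 3: 4000 × 0.978 = 3912
Band 4: 13800 × 0.964 = 13303
Band 5: 10800 × 0.974 = 10519
Net migration: Band 2 + 230 → 24285; Band 5 + 50 → 10569
Giving 6905 / 24285 / 3912 / 13303 / 10569.
Scenario A total after 1 period: 58974
Scenario B projection —
Period 1:
Births: 4000 × 0.437 = 1748, 13800 × 0.365 = 5037 → 6785
Band 2: 24200 × 0.994 = 24055
Band 3: 4000 × 0.978 = 3912
Band 4: 13800 × 0.964 = 13303
Band 5: 10800 × 0.974 = 10519
Net migration: Band 2 + 230 → 24285; Band 5 + 50 → 10569
Giving 6785 / 24285 / 3912 / 13303 / 10569.
Scenario B total after 1 period: 58854
Difference B − A = 58854 − 58974 = -120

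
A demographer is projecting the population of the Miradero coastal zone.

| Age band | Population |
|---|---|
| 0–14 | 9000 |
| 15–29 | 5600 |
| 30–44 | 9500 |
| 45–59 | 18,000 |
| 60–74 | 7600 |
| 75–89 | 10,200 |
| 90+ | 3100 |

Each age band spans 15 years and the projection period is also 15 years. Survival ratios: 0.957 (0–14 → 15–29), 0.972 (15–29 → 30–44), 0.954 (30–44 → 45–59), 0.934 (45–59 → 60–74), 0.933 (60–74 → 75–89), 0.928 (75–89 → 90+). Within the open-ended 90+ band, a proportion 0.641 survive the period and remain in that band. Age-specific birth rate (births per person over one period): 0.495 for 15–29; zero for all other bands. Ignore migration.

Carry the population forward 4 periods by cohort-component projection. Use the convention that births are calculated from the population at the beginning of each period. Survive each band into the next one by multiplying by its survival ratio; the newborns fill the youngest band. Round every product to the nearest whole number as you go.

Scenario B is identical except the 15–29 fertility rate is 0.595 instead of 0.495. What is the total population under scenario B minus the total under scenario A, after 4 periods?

2755

Numbering the bands 1..7 from youngest to oldest:
[period 1]
Births: 5600 × 0.495 = 2772
Band 2: 9000 × 0.957 = 8613
Band 3: 5600 × 0.972 = 5443
Band 4: 9500 × 0.954 = 9063
Band 5: 18000 × 0.934 = 16812
Band 6: 7600 × 0.933 = 7091
Band 7: 10200 × 0.928 + 3100 × 0.641 = 9466 + 1987 = 11453
Population now: 0–14=2772, 15–29=8613, 30–44=5443, 45–59=9063, 60–74=16812, 75–89=7091, 90+=11453
[period 2]
Births: 8613 × 0.495 = 4263
Band 2: 2772 × 0.957 = 2653
Band 3: 8613 × 0.972 = 8372
Band 4: 5443 × 0.954 = 5193
Band 5: 9063 × 0.934 = 8465
Band 6: 16812 × 0.933 = 15686
Band 7: 7091 × 0.928 + 11453 × 0.641 = 6580 + 7341 = 13921
Population now: 0–14=4263, 15–29=2653, 30–44=8372, 45–59=5193, 60–74=8465, 75–89=15686, 90+=13921
[period 3]
Births: 2653 × 0.495 = 1313
Band 2: 4263 × 0.957 = 4080
Band 3: 2653 × 0.972 = 2579
Band 4: 8372 × 0.954 = 7987
Band 5: 5193 × 0.934 = 4850
Band 6: 8465 × 0.933 = 7898
Band 7: 15686 × 0.928 + 13921 × 0.641 = 14557 + 8923 = 23480
Population now: 0–14=1313, 15–29=4080, 30–44=2579, 45–59=7987, 60–74=4850, 75–89=7898, 90+=23480
[period 4]
Births: 4080 × 0.495 = 2020
Band 2: 1313 × 0.957 = 1257
Band 3: 4080 × 0.972 = 3966
Band 4: 2579 × 0.954 = 2460
Band 5: 7987 × 0.934 = 7460
Band 6: 4850 × 0.933 = 4525
Band 7: 7898 × 0.928 + 23480 × 0.641 = 7329 + 15051 = 22380
Population now: 0–14=2020, 15–29=1257, 30–44=3966, 45–59=2460, 60–74=7460, 75–89=4525, 90+=22380
Scenario A total after 4 periods: 44068
Scenario B projection —
[period 1]
Births: 5600 × 0.595 = 3332
Band 2: 9000 × 0.957 = 8613
Band 3: 5600 × 0.972 = 5443
Band 4: 9500 × 0.954 = 9063
Band 5: 18000 × 0.934 = 16812
Band 6: 7600 × 0.933 = 7091
Band 7: 10200 × 0.928 + 3100 × 0.641 = 9466 + 1987 = 11453
Population now: 0–14=3332, 15–29=8613, 30–44=5443, 45–59=9063, 60–74=16812, 75–89=7091, 90+=11453
[period 2]
Births: 8613 × 0.595 = 5125
Band 2: 3332 × 0.957 = 3189
Band 3: 8613 × 0.972 = 8372
Band 4: 5443 × 0.954 = 5193
Band 5: 9063 × 0.934 = 8465
Band 6: 16812 × 0.933 = 15686
Band 7: 7091 × 0.928 + 11453 × 0.641 = 6580 + 7341 = 13921
Population now: 0–14=5125, 15–29=3189, 30–44=8372, 45–59=5193, 60–74=8465, 75–89=15686, 90+=13921
[period 3]
Births: 3189 × 0.595 = 1897
Band 2: 5125 × 0.957 = 4905
Band 3: 3189 × 0.972 = 3100
Band 4: 8372 × 0.954 = 7987
Band 5: 5193 × 0.934 = 4850
Band 6: 8465 × 0.933 = 7898
Band 7: 15686 × 0.928 + 13921 × 0.641 = 14557 + 8923 = 23480
Population now: 0–14=1897, 15–29=4905, 30–44=3100, 45–59=7987, 60–74=4850, 75–89=7898, 90+=23480
[period 4]
Births: 4905 × 0.595 = 2918
Band 2: 1897 × 0.957 = 1815
Band 3: 4905 × 0.972 = 4768
Band 4: 3100 × 0.954 = 2957
Band 5: 7987 × 0.934 = 7460
Band 6: 4850 × 0.933 = 4525
Band 7: 7898 × 0.928 + 23480 × 0.641 = 7329 + 15051 = 22380
Population now: 0–14=2918, 15–29=1815, 30–44=4768, 45–59=2957, 60–74=7460, 75–89=4525, 90+=22380
Scenario B total after 4 periods: 46823
Difference B − A = 46823 − 44068 = 2755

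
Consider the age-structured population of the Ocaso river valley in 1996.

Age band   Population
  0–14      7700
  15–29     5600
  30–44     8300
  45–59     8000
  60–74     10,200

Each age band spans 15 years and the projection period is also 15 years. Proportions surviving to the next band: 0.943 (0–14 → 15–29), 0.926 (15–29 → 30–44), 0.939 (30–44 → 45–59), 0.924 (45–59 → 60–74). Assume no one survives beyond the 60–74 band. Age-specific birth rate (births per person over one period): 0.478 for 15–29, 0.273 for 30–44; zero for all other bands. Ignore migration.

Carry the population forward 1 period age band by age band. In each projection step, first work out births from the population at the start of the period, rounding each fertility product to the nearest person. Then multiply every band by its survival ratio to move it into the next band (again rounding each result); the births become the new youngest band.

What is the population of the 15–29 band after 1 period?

Call the bands 1 to 5, youngest first.
— Period 1 —
Births: 5600 × 0.478 = 2677  |  8300 × 0.273 = 2266 — total 4943
Band 2: 7700 × 0.943 = 7261
Band 3: 5600 × 0.926 = 5186
Band 4: 8300 × 0.939 = 7794
Band 5: 8000 × 0.924 = 7392
End of period: [4943, 7261, 5186, 7794, 7392]

7261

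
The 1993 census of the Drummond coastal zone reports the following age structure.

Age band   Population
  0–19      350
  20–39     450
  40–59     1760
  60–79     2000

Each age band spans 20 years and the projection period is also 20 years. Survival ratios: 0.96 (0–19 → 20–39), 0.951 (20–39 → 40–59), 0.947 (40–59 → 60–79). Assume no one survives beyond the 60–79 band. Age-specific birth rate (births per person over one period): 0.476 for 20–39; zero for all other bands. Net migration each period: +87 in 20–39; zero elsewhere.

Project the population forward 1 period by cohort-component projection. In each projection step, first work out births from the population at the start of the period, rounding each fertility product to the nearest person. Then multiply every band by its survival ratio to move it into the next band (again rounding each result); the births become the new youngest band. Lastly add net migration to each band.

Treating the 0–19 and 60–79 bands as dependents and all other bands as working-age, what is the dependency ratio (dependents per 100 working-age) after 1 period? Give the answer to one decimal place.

(Groups numbered youngest = 1 to oldest = 4.)
Period 1.
Births: 450 × 0.476 = 214
Group 2: 350 × 0.96 = 336
Group 3: 450 × 0.951 = 428
Group 4: 1760 × 0.947 = 1667
Net migration: Group 2 + 87 → 423
→ [214, 423, 428, 1667]
Dependents (band 0–19 + band 60–79) = 214 + 1667 = 1881; working-age = 851; ratio = 1881/851 × 100 = 221.0

221.0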